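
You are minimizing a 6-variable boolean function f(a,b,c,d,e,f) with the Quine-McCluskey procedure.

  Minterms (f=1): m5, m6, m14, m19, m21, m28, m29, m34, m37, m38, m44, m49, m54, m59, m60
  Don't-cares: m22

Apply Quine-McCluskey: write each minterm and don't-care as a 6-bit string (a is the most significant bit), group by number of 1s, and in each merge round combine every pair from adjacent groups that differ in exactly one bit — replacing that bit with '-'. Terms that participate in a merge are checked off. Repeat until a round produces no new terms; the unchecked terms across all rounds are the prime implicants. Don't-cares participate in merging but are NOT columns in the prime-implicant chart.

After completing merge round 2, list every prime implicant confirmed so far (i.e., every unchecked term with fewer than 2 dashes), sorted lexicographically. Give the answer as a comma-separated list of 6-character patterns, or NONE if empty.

-00101, -11100, 0-0101, 00-110, 01-101, 010011, 01110-, 1-1100, 100-10, 110001, 111011

size-2^0 implicants → 000101(✓)  000110(✓)  001110(✓)  010011  010101(✓)  010110(✓)  011100(✓)  011101(✓)  100010(✓)  100101(✓)  100110(✓)  101100(✓)  110001  110110(✓)  111011  111100(✓)
size-2^1 implicants → -00101  -00110(✓)  -10110(✓)  -11100  0-0101  0-0110(✓)  00-110  01-101  01110-  1-0110(✓)  1-1100  100-10
size-2^2 implicants → --0110
Unchecked terms (primes): --0110, -00101, -11100, 0-0101, 00-110, 01-101, 010011, 01110-, 1-1100, 100-10, 110001, 111011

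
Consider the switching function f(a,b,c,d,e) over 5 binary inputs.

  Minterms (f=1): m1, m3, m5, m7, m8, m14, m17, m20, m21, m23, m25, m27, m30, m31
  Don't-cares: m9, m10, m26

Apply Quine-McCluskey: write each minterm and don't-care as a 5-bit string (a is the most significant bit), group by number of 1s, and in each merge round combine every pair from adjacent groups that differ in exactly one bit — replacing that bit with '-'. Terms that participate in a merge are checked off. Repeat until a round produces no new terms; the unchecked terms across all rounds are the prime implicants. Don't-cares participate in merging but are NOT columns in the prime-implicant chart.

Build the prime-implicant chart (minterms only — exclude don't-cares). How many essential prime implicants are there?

3

[col 0] 00001*, 00011*, 00101*, 00111*, 01000*, 01001*, 01010*, 01110*, 10001*, 10100*, 10101*, 10111*, 11001*, 11010*, 11011*, 11110*, 11111*
[col 1] -0001*, -0101*, -0111*, -1001*, -1010*, -1110*, 0-001*, 00-01*, 00-11*, 000-1*, 001-1*, 01-10*, 010-0, 0100-, 1-001*, 1-111, 10-01*, 101-1*, 1010-, 11-10*, 11-11*, 110-1, 1101-*, 1111-*
[col 2] --001, -0-01, -01-1, -1-10, 00--1, 11-1-
Prime implicants: --001, -0-01, -01-1, -1-10, 00--1, 010-0, 0100-, 1-111, 1010-, 11-1-, 110-1
PI chart (minterm → PIs covering it):
  1 | --001,-0-01,00--1
  3 | 00--1  (sole → essential)
  5 | -0-01,-01-1,00--1
  7 | -01-1,00--1
  8 | 010-0,0100-
  14 | -1-10  (sole → essential)
  17 | --001,-0-01
  20 | 1010-  (sole → essential)
  21 | -0-01,-01-1,1010-
  23 | -01-1,1-111
  25 | --001,110-1
  27 | 11-1-,110-1
  30 | -1-10,11-1-
  31 | 1-111,11-1-
Essential prime implicants: -1-10, 00--1, 1010-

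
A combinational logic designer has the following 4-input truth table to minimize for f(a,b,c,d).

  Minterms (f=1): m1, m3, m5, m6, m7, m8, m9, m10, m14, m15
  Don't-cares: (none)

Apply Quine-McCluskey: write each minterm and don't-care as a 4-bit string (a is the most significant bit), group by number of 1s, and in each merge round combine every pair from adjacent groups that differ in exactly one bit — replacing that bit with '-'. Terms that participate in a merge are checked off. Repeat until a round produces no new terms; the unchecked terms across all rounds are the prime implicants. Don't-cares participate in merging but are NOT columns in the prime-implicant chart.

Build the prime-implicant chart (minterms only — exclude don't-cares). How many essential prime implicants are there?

[col 0] 0001*, 0011*, 0101*, 0110*, 0111*, 1000*, 1001*, 1010*, 1110*, 1111*
[col 1] -001, -110*, -111*, 0-01*, 0-11*, 00-1*, 01-1*, 011-*, 1-10, 10-0, 100-, 111-*
[col 2] -11-, 0--1
Prime implicants: -001, -11-, 0--1, 1-10, 10-0, 100-
PI chart (minterm → PIs covering it):
  1 | -001,0--1
  3 | 0--1  (sole → essential)
  5 | 0--1  (sole → essential)
  6 | -11-  (sole → essential)
  7 | -11-,0--1
  8 | 10-0,100-
  9 | -001,100-
  10 | 1-10,10-0
  14 | -11-,1-10
  15 | -11-  (sole → essential)
Essential prime implicants: -11-, 0--1

2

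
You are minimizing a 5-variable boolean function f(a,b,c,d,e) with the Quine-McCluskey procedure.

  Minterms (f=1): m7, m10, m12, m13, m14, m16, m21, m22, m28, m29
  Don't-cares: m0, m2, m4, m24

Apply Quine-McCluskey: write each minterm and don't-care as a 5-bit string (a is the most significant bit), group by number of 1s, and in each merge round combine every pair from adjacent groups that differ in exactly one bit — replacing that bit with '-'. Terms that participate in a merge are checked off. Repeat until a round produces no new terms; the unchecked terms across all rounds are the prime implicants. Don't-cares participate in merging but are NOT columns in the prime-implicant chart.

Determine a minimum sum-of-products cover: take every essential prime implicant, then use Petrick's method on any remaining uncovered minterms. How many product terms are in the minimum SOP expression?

Round 0: 00000✓ 00010✓ 00100✓ 00111 01010✓ 01100✓ 01101✓ 01110✓ 10000✓ 10101✓ 10110 11000✓ 11100✓ 11101✓
Round 1: -0000 -1100✓ -1101✓ 0-010 0-100 00-00 000-0 01-10 011-0 0110-✓ 1-000 1-101 11-00 1110-✓
Round 2: -110-
PIs = {-0000, -110-, 0-010, 0-100, 00-00, 000-0, 00111, 01-10, 011-0, 1-000, 1-101, 10110, 11-00}
Coverage chart:
  m7: 00111 ←essential
  m10: 0-010,01-10
  m12: -110-,0-100,011-0
  m13: -110- ←essential
  m14: 01-10,011-0
  m16: -0000,1-000
  m21: 1-101 ←essential
  m22: 10110 ←essential
  m28: -110-,11-00
  m29: -110-,1-101
Essential: -110-, 00111, 1-101, 10110
Petrick residual → -0000, 01-10
Min cover (6 terms): b'c'd'e' + bcd' + a'b'cde + a'bde' + acd'e + ab'cde'

6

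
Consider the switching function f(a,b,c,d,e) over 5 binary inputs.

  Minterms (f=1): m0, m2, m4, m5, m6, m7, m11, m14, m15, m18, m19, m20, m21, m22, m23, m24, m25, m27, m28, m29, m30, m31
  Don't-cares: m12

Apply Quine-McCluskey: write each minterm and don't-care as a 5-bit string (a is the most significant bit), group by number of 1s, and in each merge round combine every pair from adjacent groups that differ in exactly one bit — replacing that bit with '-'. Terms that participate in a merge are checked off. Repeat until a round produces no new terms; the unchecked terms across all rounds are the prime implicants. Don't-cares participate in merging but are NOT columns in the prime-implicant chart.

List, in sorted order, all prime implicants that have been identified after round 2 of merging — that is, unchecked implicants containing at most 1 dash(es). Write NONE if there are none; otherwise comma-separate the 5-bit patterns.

size-2^0 implicants → 00000(✓)  00010(✓)  00100(✓)  00101(✓)  00110(✓)  00111(✓)  01011(✓)  01100(✓)  01110(✓)  01111(✓)  10010(✓)  10011(✓)  10100(✓)  10101(✓)  10110(✓)  10111(✓)  11000(✓)  11001(✓)  11011(✓)  11100(✓)  11101(✓)  11110(✓)  11111(✓)
size-2^1 implicants → -0010(✓)  -0100(✓)  -0101(✓)  -0110(✓)  -0111(✓)  -1011(✓)  -1100(✓)  -1110(✓)  -1111(✓)  0-100(✓)  0-110(✓)  0-111(✓)  00-00(✓)  00-10(✓)  000-0(✓)  001-0(✓)  001-1(✓)  0010-(✓)  0011-(✓)  01-11(✓)  011-0(✓)  0111-(✓)  1-011(✓)  1-100(✓)  1-101(✓)  1-110(✓)  1-111(✓)  10-10(✓)  10-11(✓)  1001-(✓)  101-0(✓)  101-1(✓)  1010-(✓)  1011-(✓)  11-00(✓)  11-01(✓)  11-11(✓)  110-1(✓)  1100-(✓)  111-0(✓)  111-1(✓)  1110-(✓)  1111-(✓)
size-2^2 implicants → --100(✓)  --110(✓)  --111(✓)  -0-10  -01-0(✓)  -01-1(✓)  -010-(✓)  -011-(✓)  -1-11  -11-0(✓)  -111-(✓)  0-1-0(✓)  0-11-(✓)  00--0  001--(✓)  1--11  1-1-0(✓)  1-1-1(✓)  1-10-(✓)  1-11-(✓)  10-1-  101--(✓)  11--1  11-0-  111--(✓)
size-2^3 implicants → --1-0  --11-  -01--  1-1--
Unchecked terms (primes): --1-0, --11-, -0-10, -01--, -1-11, 00--0, 1--11, 1-1--, 10-1-, 11--1, 11-0-

NONE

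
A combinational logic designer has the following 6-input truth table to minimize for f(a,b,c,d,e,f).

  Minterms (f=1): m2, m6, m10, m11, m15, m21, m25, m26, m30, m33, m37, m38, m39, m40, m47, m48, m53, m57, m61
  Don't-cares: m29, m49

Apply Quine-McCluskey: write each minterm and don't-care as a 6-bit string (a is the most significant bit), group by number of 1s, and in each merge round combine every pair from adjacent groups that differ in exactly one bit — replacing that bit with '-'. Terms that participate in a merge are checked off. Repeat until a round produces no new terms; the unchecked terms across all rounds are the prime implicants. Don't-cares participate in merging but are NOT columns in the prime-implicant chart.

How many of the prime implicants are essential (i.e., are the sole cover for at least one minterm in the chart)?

6

size-2^0 implicants → 000010(✓)  000110(✓)  001010(✓)  001011(✓)  001111(✓)  010101(✓)  011001(✓)  011010(✓)  011101(✓)  011110(✓)  100001(✓)  100101(✓)  100110(✓)  100111(✓)  101000  101111(✓)  110000(✓)  110001(✓)  110101(✓)  111001(✓)  111101(✓)
size-2^1 implicants → -00110  -01111  -10101(✓)  -11001(✓)  -11101(✓)  0-1010  00-010  000-10  001-11  00101-  01-101(✓)  011-01(✓)  011-10  1-0001(✓)  1-0101(✓)  10-111  100-01(✓)  1001-1  10011-  11-001(✓)  11-101(✓)  110-01(✓)  11000-  111-01(✓)
size-2^2 implicants → -1-101  -11-01  1-0-01  11--01
Unchecked terms (primes): -00110, -01111, -1-101, -11-01, 0-1010, 00-010, 000-10, 001-11, 00101-, 011-10, 1-0-01, 10-111, 1001-1, 10011-, 101000, 11--01, 11000-
Minterm coverage:
  m2 ⊆ 00-010,000-10
  m6 ⊆ -00110,000-10
  m10 ⊆ 0-1010,00-010,00101-
  m11 ⊆ 001-11,00101-
  m15 ⊆ -01111,001-11
  m21 ⊆ -1-101 [E]
  m25 ⊆ -11-01 [E]
  m26 ⊆ 0-1010,011-10
  m30 ⊆ 011-10 [E]
  m33 ⊆ 1-0-01 [E]
  m37 ⊆ 1-0-01,1001-1
  m38 ⊆ -00110,10011-
  m39 ⊆ 10-111,1001-1,10011-
  m40 ⊆ 101000 [E]
  m47 ⊆ -01111,10-111
  m48 ⊆ 11000- [E]
  m53 ⊆ -1-101,1-0-01,11--01
  m57 ⊆ -11-01,11--01
  m61 ⊆ -1-101,-11-01,11--01
E = {-1-101, -11-01, 011-10, 1-0-01, 101000, 11000-}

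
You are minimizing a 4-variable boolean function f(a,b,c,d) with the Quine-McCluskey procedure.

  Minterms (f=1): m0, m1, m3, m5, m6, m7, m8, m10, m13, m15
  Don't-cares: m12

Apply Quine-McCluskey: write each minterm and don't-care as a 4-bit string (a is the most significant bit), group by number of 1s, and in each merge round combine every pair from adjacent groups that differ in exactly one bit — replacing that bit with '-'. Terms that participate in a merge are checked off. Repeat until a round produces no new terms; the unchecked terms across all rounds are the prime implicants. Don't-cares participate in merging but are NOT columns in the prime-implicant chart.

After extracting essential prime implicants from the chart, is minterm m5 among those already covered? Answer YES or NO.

YES

size-2^0 implicants → 0000(✓)  0001(✓)  0011(✓)  0101(✓)  0110(✓)  0111(✓)  1000(✓)  1010(✓)  1100(✓)  1101(✓)  1111(✓)
size-2^1 implicants → -000  -101(✓)  -111(✓)  0-01(✓)  0-11(✓)  00-1(✓)  000-  01-1(✓)  011-  1-00  10-0  11-1(✓)  110-
size-2^2 implicants → -1-1  0--1
Unchecked terms (primes): -000, -1-1, 0--1, 000-, 011-, 1-00, 10-0, 110-
Minterm coverage:
  m0 ⊆ -000,000-
  m1 ⊆ 0--1,000-
  m3 ⊆ 0--1 [E]
  m5 ⊆ -1-1,0--1
  m6 ⊆ 011- [E]
  m7 ⊆ -1-1,0--1,011-
  m8 ⊆ -000,1-00,10-0
  m10 ⊆ 10-0 [E]
  m13 ⊆ -1-1,110-
  m15 ⊆ -1-1 [E]
E = {-1-1, 0--1, 011-, 10-0}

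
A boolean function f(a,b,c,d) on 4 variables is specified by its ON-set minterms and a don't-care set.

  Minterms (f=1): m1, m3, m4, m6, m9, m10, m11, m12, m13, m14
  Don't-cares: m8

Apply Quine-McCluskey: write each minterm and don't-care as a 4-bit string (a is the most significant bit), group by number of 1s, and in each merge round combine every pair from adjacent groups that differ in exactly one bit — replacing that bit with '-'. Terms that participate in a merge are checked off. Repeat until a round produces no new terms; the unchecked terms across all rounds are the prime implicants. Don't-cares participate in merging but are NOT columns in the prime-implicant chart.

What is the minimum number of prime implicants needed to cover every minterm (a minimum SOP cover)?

[col 0] 0001*, 0011*, 0100*, 0110*, 1000*, 1001*, 1010*, 1011*, 1100*, 1101*, 1110*
[col 1] -001*, -011*, -100*, -110*, 00-1*, 01-0*, 1-00*, 1-01*, 1-10*, 10-0*, 10-1*, 100-*, 101-*, 11-0*, 110-*
[col 2] -0-1, -1-0, 1--0, 1-0-, 10--
Prime implicants: -0-1, -1-0, 1--0, 1-0-, 10--
PI chart (minterm → PIs covering it):
  1 | -0-1  (sole → essential)
  3 | -0-1  (sole → essential)
  4 | -1-0  (sole → essential)
  6 | -1-0  (sole → essential)
  9 | -0-1,1-0-,10--
  10 | 1--0,10--
  11 | -0-1,10--
  12 | -1-0,1--0,1-0-
  13 | 1-0-  (sole → essential)
  14 | -1-0,1--0
Essential prime implicants: -0-1, -1-0, 1-0-
Petrick residual → 1--0
Minimum SOP uses 4 PIs: b'd + bd' + ad' + ac'

4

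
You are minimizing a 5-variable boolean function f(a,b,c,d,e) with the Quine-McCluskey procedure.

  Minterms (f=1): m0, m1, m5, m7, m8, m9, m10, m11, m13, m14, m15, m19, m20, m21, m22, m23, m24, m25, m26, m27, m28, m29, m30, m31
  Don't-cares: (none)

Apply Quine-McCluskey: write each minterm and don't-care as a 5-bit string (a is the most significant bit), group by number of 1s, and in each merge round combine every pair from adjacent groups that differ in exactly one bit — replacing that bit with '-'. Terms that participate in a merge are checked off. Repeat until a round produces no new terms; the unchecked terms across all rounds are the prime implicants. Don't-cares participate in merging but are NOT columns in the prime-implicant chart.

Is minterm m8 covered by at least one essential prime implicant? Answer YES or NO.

Round 0: 00000✓ 00001✓ 00101✓ 00111✓ 01000✓ 01001✓ 01010✓ 01011✓ 01101✓ 01110✓ 01111✓ 10011✓ 10100✓ 10101✓ 10110✓ 10111✓ 11000✓ 11001✓ 11010✓ 11011✓ 11100✓ 11101✓ 11110✓ 11111✓
Round 1: -0101✓ -0111✓ -1000✓ -1001✓ -1010✓ -1011✓ -1101✓ -1110✓ -1111✓ 0-000✓ 0-001✓ 0-101✓ 0-111✓ 00-01✓ 0000-✓ 001-1✓ 01-01✓ 01-10✓ 01-11✓ 010-0✓ 010-1✓ 0100-✓ 0101-✓ 011-1✓ 0111-✓ 1-011✓ 1-100✓ 1-101✓ 1-110✓ 1-111✓ 10-11✓ 101-0✓ 101-1✓ 1010-✓ 1011-✓ 11-00✓ 11-01✓ 11-10✓ 11-11✓ 110-0✓ 110-1✓ 1100-✓ 1101-✓ 111-0✓ 111-1✓ 1110-✓ 1111-✓
Round 2: --101✓ --111✓ -01-1✓ -1-01✓ -1-10✓ -1-11✓ -10-0✓ -10-1✓ -100-✓ -101-✓ -11-1✓ -111-✓ 0--01 0-00- 0-1-1✓ 01--1✓ 01-1-✓ 010--✓ 1--11 1-1-0✓ 1-1-1✓ 1-10-✓ 1-11-✓ 101--✓ 11--0✓ 11--1✓ 11-0-✓ 11-1-✓ 110--✓ 111--✓
Round 3: --1-1 -1--1 -1-1- -10-- 1-1-- 11---
PIs = {--1-1, -1--1, -1-1-, -10--, 0--01, 0-00-, 1--11, 1-1--, 11---}
Coverage chart:
  m0: 0-00- ←essential
  m1: 0--01,0-00-
  m5: --1-1,0--01
  m7: --1-1 ←essential
  m8: -10--,0-00-
  m9: -1--1,-10--,0--01,0-00-
  m10: -1-1-,-10--
  m11: -1--1,-1-1-,-10--
  m13: --1-1,-1--1,0--01
  m14: -1-1- ←essential
  m15: --1-1,-1--1,-1-1-
  m19: 1--11 ←essential
  m20: 1-1-- ←essential
  m21: --1-1,1-1--
  m22: 1-1-- ←essential
  m23: --1-1,1--11,1-1--
  m24: -10--,11---
  m25: -1--1,-10--,11---
  m26: -1-1-,-10--,11---
  m27: -1--1,-1-1-,-10--,1--11,11---
  m28: 1-1--,11---
  m29: --1-1,-1--1,1-1--,11---
  m30: -1-1-,1-1--,11---
  m31: --1-1,-1--1,-1-1-,1--11,1-1--,11---
Essential: --1-1, -1-1-, 0-00-, 1--11, 1-1--

YES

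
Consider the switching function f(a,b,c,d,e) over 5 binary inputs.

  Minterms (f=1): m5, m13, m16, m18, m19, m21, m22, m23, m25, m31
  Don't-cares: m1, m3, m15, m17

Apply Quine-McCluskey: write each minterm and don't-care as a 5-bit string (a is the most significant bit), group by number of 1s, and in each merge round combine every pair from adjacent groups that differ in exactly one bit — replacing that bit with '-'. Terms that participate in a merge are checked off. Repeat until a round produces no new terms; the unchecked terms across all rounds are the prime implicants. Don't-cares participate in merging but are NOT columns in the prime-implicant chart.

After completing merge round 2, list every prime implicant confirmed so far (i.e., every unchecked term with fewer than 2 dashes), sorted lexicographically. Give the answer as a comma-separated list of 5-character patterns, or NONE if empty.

-1111, 0-101, 011-1, 1-001, 1-111

size-2^0 implicants → 00001(✓)  00011(✓)  00101(✓)  01101(✓)  01111(✓)  10000(✓)  10001(✓)  10010(✓)  10011(✓)  10101(✓)  10110(✓)  10111(✓)  11001(✓)  11111(✓)
size-2^1 implicants → -0001(✓)  -0011(✓)  -0101(✓)  -1111  0-101  00-01(✓)  000-1(✓)  011-1  1-001  1-111  10-01(✓)  10-10(✓)  10-11(✓)  100-0(✓)  100-1(✓)  1000-(✓)  1001-(✓)  101-1(✓)  1011-(✓)
size-2^2 implicants → -0-01  -00-1  10--1  10-1-  100--
Unchecked terms (primes): -0-01, -00-1, -1111, 0-101, 011-1, 1-001, 1-111, 10--1, 10-1-, 100--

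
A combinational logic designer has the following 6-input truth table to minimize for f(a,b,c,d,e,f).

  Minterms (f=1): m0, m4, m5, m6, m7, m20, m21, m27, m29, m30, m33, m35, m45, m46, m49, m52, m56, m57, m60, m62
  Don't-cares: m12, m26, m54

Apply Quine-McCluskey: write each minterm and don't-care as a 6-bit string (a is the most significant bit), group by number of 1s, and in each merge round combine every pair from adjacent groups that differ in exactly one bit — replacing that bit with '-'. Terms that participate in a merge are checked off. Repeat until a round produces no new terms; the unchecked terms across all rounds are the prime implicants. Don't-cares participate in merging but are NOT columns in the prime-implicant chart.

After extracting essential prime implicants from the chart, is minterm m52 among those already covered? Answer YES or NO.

NO

Round 0: 000000✓ 000100✓ 000101✓ 000110✓ 000111✓ 001100✓ 010100✓ 010101✓ 011010✓ 011011✓ 011101✓ 011110✓ 100001✓ 100011✓ 101101 101110✓ 110001✓ 110100✓ 110110✓ 111000✓ 111001✓ 111100✓ 111110✓
Round 1: -10100 -11110 0-0100✓ 0-0101✓ 00-100 000-00 0001-0✓ 0001-1✓ 00010-✓ 00011-✓ 01-101 01010-✓ 011-10 01101- 1-0001 1-1110 1000-1 11-001 11-100✓ 11-110✓ 1101-0✓ 111-00 11100- 1111-0✓
Round 2: 0-010- 0001-- 11-1-0
PIs = {-10100, -11110, 0-010-, 00-100, 000-00, 0001--, 01-101, 011-10, 01101-, 1-0001, 1-1110, 1000-1, 101101, 11-001, 11-1-0, 111-00, 11100-}
Coverage chart:
  m0: 000-00 ←essential
  m4: 0-010-,00-100,000-00,0001--
  m5: 0-010-,0001--
  m6: 0001-- ←essential
  m7: 0001-- ←essential
  m20: -10100,0-010-
  m21: 0-010-,01-101
  m27: 01101- ←essential
  m29: 01-101 ←essential
  m30: -11110,011-10
  m33: 1-0001,1000-1
  m35: 1000-1 ←essential
  m45: 101101 ←essential
  m46: 1-1110 ←essential
  m49: 1-0001,11-001
  m52: -10100,11-1-0
  m56: 111-00,11100-
  m57: 11-001,11100-
  m60: 11-1-0,111-00
  m62: -11110,1-1110,11-1-0
Essential: 000-00, 0001--, 01-101, 01101-, 1-1110, 1000-1, 101101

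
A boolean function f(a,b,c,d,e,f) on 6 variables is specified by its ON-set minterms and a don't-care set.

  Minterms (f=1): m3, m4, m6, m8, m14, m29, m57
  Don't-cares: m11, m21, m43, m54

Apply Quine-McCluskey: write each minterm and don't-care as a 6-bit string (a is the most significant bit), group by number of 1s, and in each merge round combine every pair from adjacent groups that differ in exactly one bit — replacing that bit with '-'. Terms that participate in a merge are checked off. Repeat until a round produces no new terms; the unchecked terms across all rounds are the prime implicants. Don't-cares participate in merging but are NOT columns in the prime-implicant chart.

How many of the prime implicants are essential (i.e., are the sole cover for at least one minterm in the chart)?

6

size-2^0 implicants → 000011(✓)  000100(✓)  000110(✓)  001000  001011(✓)  001110(✓)  010101(✓)  011101(✓)  101011(✓)  110110  111001
size-2^1 implicants → -01011  00-011  00-110  0001-0  01-101
Unchecked terms (primes): -01011, 00-011, 00-110, 0001-0, 001000, 01-101, 110110, 111001
Minterm coverage:
  m3 ⊆ 00-011 [E]
  m4 ⊆ 0001-0 [E]
  m6 ⊆ 00-110,0001-0
  m8 ⊆ 001000 [E]
  m14 ⊆ 00-110 [E]
  m29 ⊆ 01-101 [E]
  m57 ⊆ 111001 [E]
E = {00-011, 00-110, 0001-0, 001000, 01-101, 111001}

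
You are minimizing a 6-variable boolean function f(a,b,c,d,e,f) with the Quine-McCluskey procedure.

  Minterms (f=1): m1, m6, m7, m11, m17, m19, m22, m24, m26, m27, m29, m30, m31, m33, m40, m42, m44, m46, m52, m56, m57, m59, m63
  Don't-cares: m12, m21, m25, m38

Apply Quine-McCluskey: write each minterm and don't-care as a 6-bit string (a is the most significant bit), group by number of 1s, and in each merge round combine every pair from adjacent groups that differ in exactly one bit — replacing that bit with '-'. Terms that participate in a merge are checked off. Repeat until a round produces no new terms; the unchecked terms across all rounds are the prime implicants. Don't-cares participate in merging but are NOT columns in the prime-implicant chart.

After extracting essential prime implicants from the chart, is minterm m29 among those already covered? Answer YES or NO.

NO

size-2^0 implicants → 000001(✓)  000110(✓)  000111(✓)  001011(✓)  001100(✓)  010001(✓)  010011(✓)  010101(✓)  010110(✓)  011000(✓)  011001(✓)  011010(✓)  011011(✓)  011101(✓)  011110(✓)  011111(✓)  100001(✓)  100110(✓)  101000(✓)  101010(✓)  101100(✓)  101110(✓)  110100  111000(✓)  111001(✓)  111011(✓)  111111(✓)
size-2^1 implicants → -00001  -00110  -01100  -11000(✓)  -11001(✓)  -11011(✓)  -11111(✓)  0-0001  0-0110  0-1011  00011-  01-001(✓)  01-011(✓)  01-101(✓)  01-110  010-01(✓)  0100-1(✓)  011-01(✓)  011-10(✓)  011-11(✓)  0110-0(✓)  0110-1(✓)  01100-(✓)  01101-(✓)  0111-1(✓)  01111-(✓)  1-1000  10-110  101-00(✓)  101-10(✓)  1010-0(✓)  1011-0(✓)  111-11(✓)  1110-1(✓)  11100-(✓)
size-2^2 implicants → -11-11  -110-1  -1100-  01--01  01-0-1  011--1  011-1-  0110--  101--0
Unchecked terms (primes): -00001, -00110, -01100, -11-11, -110-1, -1100-, 0-0001, 0-0110, 0-1011, 00011-, 01--01, 01-0-1, 01-110, 011--1, 011-1-, 0110--, 1-1000, 10-110, 101--0, 110100
Minterm coverage:
  m1 ⊆ -00001,0-0001
  m6 ⊆ -00110,0-0110,00011-
  m7 ⊆ 00011- [E]
  m11 ⊆ 0-1011 [E]
  m17 ⊆ 0-0001,01--01,01-0-1
  m19 ⊆ 01-0-1 [E]
  m22 ⊆ 0-0110,01-110
  m24 ⊆ -1100-,0110--
  m26 ⊆ 011-1-,0110--
  m27 ⊆ -11-11,-110-1,0-1011,01-0-1,011--1,011-1-,0110--
  m29 ⊆ 01--01,011--1
  m30 ⊆ 01-110,011-1-
  m31 ⊆ -11-11,011--1,011-1-
  m33 ⊆ -00001 [E]
  m40 ⊆ 1-1000,101--0
  m42 ⊆ 101--0 [E]
  m44 ⊆ -01100,101--0
  m46 ⊆ 10-110,101--0
  m52 ⊆ 110100 [E]
  m56 ⊆ -1100-,1-1000
  m57 ⊆ -110-1,-1100-
  m59 ⊆ -11-11,-110-1
  m63 ⊆ -11-11 [E]
E = {-00001, -11-11, 0-1011, 00011-, 01-0-1, 101--0, 110100}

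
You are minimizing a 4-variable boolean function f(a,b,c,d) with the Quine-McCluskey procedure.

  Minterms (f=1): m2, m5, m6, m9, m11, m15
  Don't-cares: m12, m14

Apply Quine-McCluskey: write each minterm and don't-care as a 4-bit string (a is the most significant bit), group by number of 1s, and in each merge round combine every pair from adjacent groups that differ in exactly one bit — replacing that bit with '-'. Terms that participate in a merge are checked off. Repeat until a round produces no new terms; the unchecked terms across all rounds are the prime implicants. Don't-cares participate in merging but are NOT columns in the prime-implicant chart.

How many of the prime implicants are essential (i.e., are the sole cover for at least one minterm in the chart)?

Round 0: 0010✓ 0101 0110✓ 1001✓ 1011✓ 1100✓ 1110✓ 1111✓
Round 1: -110 0-10 1-11 10-1 11-0 111-
PIs = {-110, 0-10, 0101, 1-11, 10-1, 11-0, 111-}
Coverage chart:
  m2: 0-10 ←essential
  m5: 0101 ←essential
  m6: -110,0-10
  m9: 10-1 ←essential
  m11: 1-11,10-1
  m15: 1-11,111-
Essential: 0-10, 0101, 10-1

3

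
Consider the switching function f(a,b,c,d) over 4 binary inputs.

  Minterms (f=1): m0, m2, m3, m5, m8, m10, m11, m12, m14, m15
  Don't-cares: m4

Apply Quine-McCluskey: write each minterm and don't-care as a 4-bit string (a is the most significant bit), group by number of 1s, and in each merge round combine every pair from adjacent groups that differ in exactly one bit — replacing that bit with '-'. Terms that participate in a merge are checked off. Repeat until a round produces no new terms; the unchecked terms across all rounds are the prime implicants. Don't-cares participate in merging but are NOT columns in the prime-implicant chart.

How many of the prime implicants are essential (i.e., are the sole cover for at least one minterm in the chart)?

3

size-2^0 implicants → 0000(✓)  0010(✓)  0011(✓)  0100(✓)  0101(✓)  1000(✓)  1010(✓)  1011(✓)  1100(✓)  1110(✓)  1111(✓)
size-2^1 implicants → -000(✓)  -010(✓)  -011(✓)  -100(✓)  0-00(✓)  00-0(✓)  001-(✓)  010-  1-00(✓)  1-10(✓)  1-11(✓)  10-0(✓)  101-(✓)  11-0(✓)  111-(✓)
size-2^2 implicants → --00  -0-0  -01-  1--0  1-1-
Unchecked terms (primes): --00, -0-0, -01-, 010-, 1--0, 1-1-
Minterm coverage:
  m0 ⊆ --00,-0-0
  m2 ⊆ -0-0,-01-
  m3 ⊆ -01- [E]
  m5 ⊆ 010- [E]
  m8 ⊆ --00,-0-0,1--0
  m10 ⊆ -0-0,-01-,1--0,1-1-
  m11 ⊆ -01-,1-1-
  m12 ⊆ --00,1--0
  m14 ⊆ 1--0,1-1-
  m15 ⊆ 1-1- [E]
E = {-01-, 010-, 1-1-}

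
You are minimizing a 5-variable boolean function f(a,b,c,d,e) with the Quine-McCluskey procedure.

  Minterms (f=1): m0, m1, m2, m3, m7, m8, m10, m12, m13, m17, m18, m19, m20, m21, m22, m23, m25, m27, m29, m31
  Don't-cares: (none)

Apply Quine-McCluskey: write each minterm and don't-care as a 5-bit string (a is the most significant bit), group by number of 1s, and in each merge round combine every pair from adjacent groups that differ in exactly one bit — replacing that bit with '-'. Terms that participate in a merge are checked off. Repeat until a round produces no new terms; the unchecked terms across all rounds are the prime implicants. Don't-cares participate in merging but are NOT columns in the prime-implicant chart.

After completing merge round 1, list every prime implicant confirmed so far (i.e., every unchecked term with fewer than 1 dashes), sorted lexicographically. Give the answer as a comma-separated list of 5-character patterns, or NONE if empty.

NONE

[col 0] 00000*, 00001*, 00010*, 00011*, 00111*, 01000*, 01010*, 01100*, 01101*, 10001*, 10010*, 10011*, 10100*, 10101*, 10110*, 10111*, 11001*, 11011*, 11101*, 11111*
[col 1] -0001*, -0010*, -0011*, -0111*, -1101, 0-000*, 0-010*, 00-11*, 000-0*, 000-1*, 0000-*, 0001-*, 01-00, 010-0*, 0110-, 1-001*, 1-011*, 1-101*, 1-111*, 10-01*, 10-10*, 10-11*, 100-1*, 1001-*, 101-0*, 101-1*, 1010-*, 1011-*, 11-01*, 11-11*, 110-1*, 111-1*
[col 2] -0-11, -00-1, -001-, 0-0-0, 000--, 1--01*, 1--11*, 1-0-1*, 1-1-1*, 10--1*, 10-1-, 101--, 11--1*
[col 3] 1---1
Prime implicants: -0-11, -00-1, -001-, -1101, 0-0-0, 000--, 01-00, 0110-, 1---1, 10-1-, 101--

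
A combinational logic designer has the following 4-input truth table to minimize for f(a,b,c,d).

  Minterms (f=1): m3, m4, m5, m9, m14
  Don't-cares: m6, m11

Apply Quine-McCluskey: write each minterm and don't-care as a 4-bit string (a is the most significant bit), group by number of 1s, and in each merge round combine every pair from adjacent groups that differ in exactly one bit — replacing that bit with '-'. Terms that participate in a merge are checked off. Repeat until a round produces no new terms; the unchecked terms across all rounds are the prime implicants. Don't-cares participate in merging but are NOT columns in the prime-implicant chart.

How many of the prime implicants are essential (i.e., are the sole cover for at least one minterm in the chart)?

size-2^0 implicants → 0011(✓)  0100(✓)  0101(✓)  0110(✓)  1001(✓)  1011(✓)  1110(✓)
size-2^1 implicants → -011  -110  01-0  010-  10-1
Unchecked terms (primes): -011, -110, 01-0, 010-, 10-1
Minterm coverage:
  m3 ⊆ -011 [E]
  m4 ⊆ 01-0,010-
  m5 ⊆ 010- [E]
  m9 ⊆ 10-1 [E]
  m14 ⊆ -110 [E]
E = {-011, -110, 010-, 10-1}

4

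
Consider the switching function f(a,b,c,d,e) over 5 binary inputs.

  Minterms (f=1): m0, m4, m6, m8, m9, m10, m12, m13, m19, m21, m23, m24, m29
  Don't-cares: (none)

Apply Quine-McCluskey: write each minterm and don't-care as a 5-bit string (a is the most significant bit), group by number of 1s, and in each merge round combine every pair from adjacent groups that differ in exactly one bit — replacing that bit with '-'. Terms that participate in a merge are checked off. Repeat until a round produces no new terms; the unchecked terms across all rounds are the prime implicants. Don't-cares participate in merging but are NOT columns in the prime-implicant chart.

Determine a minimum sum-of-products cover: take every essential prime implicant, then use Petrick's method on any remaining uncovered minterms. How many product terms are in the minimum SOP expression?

7

[col 0] 00000*, 00100*, 00110*, 01000*, 01001*, 01010*, 01100*, 01101*, 10011*, 10101*, 10111*, 11000*, 11101*
[col 1] -1000, -1101, 0-000*, 0-100*, 00-00*, 001-0, 01-00*, 01-01*, 010-0, 0100-*, 0110-*, 1-101, 10-11, 101-1
[col 2] 0--00, 01-0-
Prime implicants: -1000, -1101, 0--00, 001-0, 01-0-, 010-0, 1-101, 10-11, 101-1
PI chart (minterm → PIs covering it):
  0 | 0--00  (sole → essential)
  4 | 0--00,001-0
  6 | 001-0  (sole → essential)
  8 | -1000,0--00,01-0-,010-0
  9 | 01-0-  (sole → essential)
  10 | 010-0  (sole → essential)
  12 | 0--00,01-0-
  13 | -1101,01-0-
  19 | 10-11  (sole → essential)
  21 | 1-101,101-1
  23 | 10-11,101-1
  24 | -1000  (sole → essential)
  29 | -1101,1-101
Essential prime implicants: -1000, 0--00, 001-0, 01-0-, 010-0, 10-11
Petrick residual → 1-101
Minimum SOP uses 7 PIs: bc'd'e' + a'd'e' + a'b'ce' + a'bd' + a'bc'e' + acd'e + ab'de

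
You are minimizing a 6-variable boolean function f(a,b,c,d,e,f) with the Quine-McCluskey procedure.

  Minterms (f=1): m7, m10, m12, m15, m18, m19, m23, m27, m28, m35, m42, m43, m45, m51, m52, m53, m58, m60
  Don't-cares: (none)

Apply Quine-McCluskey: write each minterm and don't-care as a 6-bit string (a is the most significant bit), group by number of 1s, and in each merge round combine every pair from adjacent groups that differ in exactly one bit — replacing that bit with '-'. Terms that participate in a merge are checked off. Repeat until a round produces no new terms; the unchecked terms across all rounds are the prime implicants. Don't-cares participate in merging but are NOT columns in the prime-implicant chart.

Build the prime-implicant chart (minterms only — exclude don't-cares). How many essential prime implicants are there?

8

Round 0: 000111✓ 001010✓ 001100✓ 001111✓ 010010✓ 010011✓ 010111✓ 011011✓ 011100✓ 100011✓ 101010✓ 101011✓ 101101 110011✓ 110100✓ 110101✓ 111010✓ 111100✓
Round 1: -01010 -10011 -11100 0-0111 0-1100 00-111 01-011 010-11 01001- 1-0011 1-1010 10-011 10101- 11-100 11010-
PIs = {-01010, -10011, -11100, 0-0111, 0-1100, 00-111, 01-011, 010-11, 01001-, 1-0011, 1-1010, 10-011, 10101-, 101101, 11-100, 11010-}
Coverage chart:
  m7: 0-0111,00-111
  m10: -01010 ←essential
  m12: 0-1100 ←essential
  m15: 00-111 ←essential
  m18: 01001- ←essential
  m19: -10011,01-011,010-11,01001-
  m23: 0-0111,010-11
  m27: 01-011 ←essential
  m28: -11100,0-1100
  m35: 1-0011,10-011
  m42: -01010,1-1010,10101-
  m43: 10-011,10101-
  m45: 101101 ←essential
  m51: -10011,1-0011
  m52: 11-100,11010-
  m53: 11010- ←essential
  m58: 1-1010 ←essential
  m60: -11100,11-100
Essential: -01010, 0-1100, 00-111, 01-011, 01001-, 1-1010, 101101, 11010-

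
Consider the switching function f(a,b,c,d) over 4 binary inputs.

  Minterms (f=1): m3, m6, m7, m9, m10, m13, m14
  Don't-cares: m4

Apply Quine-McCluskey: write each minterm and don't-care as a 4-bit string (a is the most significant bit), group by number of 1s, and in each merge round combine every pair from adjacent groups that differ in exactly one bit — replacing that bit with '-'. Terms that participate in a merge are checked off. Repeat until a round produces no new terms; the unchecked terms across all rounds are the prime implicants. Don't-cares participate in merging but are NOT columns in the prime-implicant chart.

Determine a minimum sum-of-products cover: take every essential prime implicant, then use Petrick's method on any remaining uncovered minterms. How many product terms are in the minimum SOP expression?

size-2^0 implicants → 0011(✓)  0100(✓)  0110(✓)  0111(✓)  1001(✓)  1010(✓)  1101(✓)  1110(✓)
size-2^1 implicants → -110  0-11  01-0  011-  1-01  1-10
Unchecked terms (primes): -110, 0-11, 01-0, 011-, 1-01, 1-10
Minterm coverage:
  m3 ⊆ 0-11 [E]
  m6 ⊆ -110,01-0,011-
  m7 ⊆ 0-11,011-
  m9 ⊆ 1-01 [E]
  m10 ⊆ 1-10 [E]
  m13 ⊆ 1-01 [E]
  m14 ⊆ -110,1-10
E = {0-11, 1-01, 1-10}
Petrick residual → -110
Cover = bcd' + a'cd + ac'd + acd'  |cover|=4

4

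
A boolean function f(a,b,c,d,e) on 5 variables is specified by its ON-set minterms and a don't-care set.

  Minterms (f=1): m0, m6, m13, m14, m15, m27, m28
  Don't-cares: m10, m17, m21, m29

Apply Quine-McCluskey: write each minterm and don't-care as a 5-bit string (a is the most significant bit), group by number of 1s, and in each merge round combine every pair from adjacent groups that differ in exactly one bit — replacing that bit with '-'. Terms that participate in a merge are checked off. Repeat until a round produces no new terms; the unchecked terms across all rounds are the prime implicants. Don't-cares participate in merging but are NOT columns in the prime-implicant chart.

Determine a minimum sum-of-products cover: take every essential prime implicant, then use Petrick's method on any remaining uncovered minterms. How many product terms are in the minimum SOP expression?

Round 0: 00000 00110✓ 01010✓ 01101✓ 01110✓ 01111✓ 10001✓ 10101✓ 11011 11100✓ 11101✓
Round 1: -1101 0-110 01-10 011-1 0111- 1-101 10-01 1110-
PIs = {-1101, 0-110, 00000, 01-10, 011-1, 0111-, 1-101, 10-01, 11011, 1110-}
Coverage chart:
  m0: 00000 ←essential
  m6: 0-110 ←essential
  m13: -1101,011-1
  m14: 0-110,01-10,0111-
  m15: 011-1,0111-
  m27: 11011 ←essential
  m28: 1110- ←essential
Essential: 0-110, 00000, 11011, 1110-
Petrick residual → 011-1
Min cover (5 terms): a'cde' + a'b'c'd'e' + a'bce + abc'de + abcd'

5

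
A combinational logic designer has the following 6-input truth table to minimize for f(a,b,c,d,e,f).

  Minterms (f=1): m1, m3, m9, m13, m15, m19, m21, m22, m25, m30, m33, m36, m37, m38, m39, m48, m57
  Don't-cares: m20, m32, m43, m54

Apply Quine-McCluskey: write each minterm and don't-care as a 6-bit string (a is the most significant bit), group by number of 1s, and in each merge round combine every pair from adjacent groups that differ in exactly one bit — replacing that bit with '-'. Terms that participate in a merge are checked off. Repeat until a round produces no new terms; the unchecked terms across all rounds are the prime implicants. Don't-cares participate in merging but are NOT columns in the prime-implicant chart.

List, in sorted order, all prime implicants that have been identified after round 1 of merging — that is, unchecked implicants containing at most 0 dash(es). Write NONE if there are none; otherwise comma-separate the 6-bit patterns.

[col 0] 000001*, 000011*, 001001*, 001101*, 001111*, 010011*, 010100*, 010101*, 010110*, 011001*, 011110*, 100000*, 100001*, 100100*, 100101*, 100110*, 100111*, 101011, 110000*, 110110*, 111001*
[col 1] -00001, -10110, -11001, 0-0011, 0-1001, 00-001, 0000-1, 001-01, 0011-1, 01-110, 0101-0, 01010-, 1-0000, 1-0110, 100-00*, 100-01*, 10000-*, 1001-0*, 1001-1*, 10010-*, 10011-*
[col 2] 100-0-, 1001--
Prime implicants: -00001, -10110, -11001, 0-0011, 0-1001, 00-001, 0000-1, 001-01, 0011-1, 01-110, 0101-0, 01010-, 1-0000, 1-0110, 100-0-, 1001--, 101011

101011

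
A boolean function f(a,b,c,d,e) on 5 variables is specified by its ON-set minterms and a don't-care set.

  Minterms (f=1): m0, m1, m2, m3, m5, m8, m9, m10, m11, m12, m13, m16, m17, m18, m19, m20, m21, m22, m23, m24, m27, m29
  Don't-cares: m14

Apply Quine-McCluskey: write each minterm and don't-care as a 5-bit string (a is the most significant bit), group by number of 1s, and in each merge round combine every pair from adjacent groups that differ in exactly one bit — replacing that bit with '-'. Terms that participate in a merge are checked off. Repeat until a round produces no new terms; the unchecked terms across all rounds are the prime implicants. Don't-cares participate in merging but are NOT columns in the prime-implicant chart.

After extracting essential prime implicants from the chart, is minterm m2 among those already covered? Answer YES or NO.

Round 0: 00000✓ 00001✓ 00010✓ 00011✓ 00101✓ 01000✓ 01001✓ 01010✓ 01011✓ 01100✓ 01101✓ 01110✓ 10000✓ 10001✓ 10010✓ 10011✓ 10100✓ 10101✓ 10110✓ 10111✓ 11000✓ 11011✓ 11101✓
Round 1: -0000✓ -0001✓ -0010✓ -0011✓ -0101✓ -1000✓ -1011✓ -1101✓ 0-000✓ 0-001✓ 0-010✓ 0-011✓ 0-101✓ 00-01✓ 000-0✓ 000-1✓ 0000-✓ 0001-✓ 01-00✓ 01-01✓ 01-10✓ 010-0✓ 010-1✓ 0100-✓ 0101-✓ 011-0✓ 0110-✓ 1-000✓ 1-011✓ 1-101✓ 10-00✓ 10-01✓ 10-10✓ 10-11✓ 100-0✓ 100-1✓ 1000-✓ 1001-✓ 101-0✓ 101-1✓ 1010-✓ 1011-✓
Round 2: --000 --011 --101 -0-01 -00-0✓ -00-1✓ -000-✓ -001-✓ 0--01 0-0-0✓ 0-0-1✓ 0-00-✓ 0-01-✓ 000--✓ 01--0 01-0- 010--✓ 10--0✓ 10--1✓ 10-0-✓ 10-1-✓ 100--✓ 101--✓
Round 3: -00-- 0-0-- 10---
PIs = {--000, --011, --101, -0-01, -00--, 0--01, 0-0--, 01--0, 01-0-, 10---}
Coverage chart:
  m0: --000,-00--,0-0--
  m1: -0-01,-00--,0--01,0-0--
  m2: -00--,0-0--
  m3: --011,-00--,0-0--
  m5: --101,-0-01,0--01
  m8: --000,0-0--,01--0,01-0-
  m9: 0--01,0-0--,01-0-
  m10: 0-0--,01--0
  m11: --011,0-0--
  m12: 01--0,01-0-
  m13: --101,0--01,01-0-
  m16: --000,-00--,10---
  m17: -0-01,-00--,10---
  m18: -00--,10---
  m19: --011,-00--,10---
  m20: 10--- ←essential
  m21: --101,-0-01,10---
  m22: 10--- ←essential
  m23: 10--- ←essential
  m24: --000 ←essential
  m27: --011 ←essential
  m29: --101 ←essential
Essential: --000, --011, --101, 10---

NO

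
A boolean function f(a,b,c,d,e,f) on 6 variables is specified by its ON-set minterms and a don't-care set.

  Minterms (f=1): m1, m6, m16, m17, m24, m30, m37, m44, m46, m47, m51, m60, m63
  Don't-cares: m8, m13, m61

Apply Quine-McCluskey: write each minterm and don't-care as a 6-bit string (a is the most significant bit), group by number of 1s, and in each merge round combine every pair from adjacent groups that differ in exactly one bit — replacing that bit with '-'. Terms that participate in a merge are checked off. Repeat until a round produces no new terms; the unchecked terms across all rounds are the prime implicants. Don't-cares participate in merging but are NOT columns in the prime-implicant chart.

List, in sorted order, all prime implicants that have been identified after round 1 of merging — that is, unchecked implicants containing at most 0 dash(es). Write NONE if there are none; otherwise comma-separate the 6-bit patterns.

000110, 001101, 011110, 100101, 110011

Round 0: 000001✓ 000110 001000✓ 001101 010000✓ 010001✓ 011000✓ 011110 100101 101100✓ 101110✓ 101111✓ 110011 111100✓ 111101✓ 111111✓
Round 1: 0-0001 0-1000 01-000 01000- 1-1100 1-1111 1011-0 10111- 1111-1 11110-
PIs = {0-0001, 0-1000, 000110, 001101, 01-000, 01000-, 011110, 1-1100, 1-1111, 100101, 1011-0, 10111-, 110011, 1111-1, 11110-}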